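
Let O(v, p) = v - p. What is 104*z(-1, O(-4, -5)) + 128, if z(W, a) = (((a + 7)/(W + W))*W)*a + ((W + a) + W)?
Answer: 440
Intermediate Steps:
z(W, a) = a + 2*W + a*(7/2 + a/2) (z(W, a) = (((7 + a)/((2*W)))*W)*a + (a + 2*W) = (((7 + a)*(1/(2*W)))*W)*a + (a + 2*W) = (((7 + a)/(2*W))*W)*a + (a + 2*W) = (7/2 + a/2)*a + (a + 2*W) = a*(7/2 + a/2) + (a + 2*W) = a + 2*W + a*(7/2 + a/2))
104*z(-1, O(-4, -5)) + 128 = 104*((-4 - 1*(-5))²/2 + 2*(-1) + 9*(-4 - 1*(-5))/2) + 128 = 104*((-4 + 5)²/2 - 2 + 9*(-4 + 5)/2) + 128 = 104*((½)*1² - 2 + (9/2)*1) + 128 = 104*((½)*1 - 2 + 9/2) + 128 = 104*(½ - 2 + 9/2) + 128 = 104*3 + 128 = 312 + 128 = 440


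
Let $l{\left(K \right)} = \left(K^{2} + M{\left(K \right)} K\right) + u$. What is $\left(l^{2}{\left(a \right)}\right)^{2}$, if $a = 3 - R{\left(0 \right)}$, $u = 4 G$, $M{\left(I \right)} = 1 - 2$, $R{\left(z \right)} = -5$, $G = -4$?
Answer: $2560000$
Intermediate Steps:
$M{\left(I \right)} = -1$
$u = -16$ ($u = 4 \left(-4\right) = -16$)
$a = 8$ ($a = 3 - -5 = 3 + 5 = 8$)
$l{\left(K \right)} = -16 + K^{2} - K$ ($l{\left(K \right)} = \left(K^{2} - K\right) - 16 = -16 + K^{2} - K$)
$\left(l^{2}{\left(a \right)}\right)^{2} = \left(\left(-16 + 8^{2} - 8\right)^{2}\right)^{2} = \left(\left(-16 + 64 - 8\right)^{2}\right)^{2} = \left(40^{2}\right)^{2} = 1600^{2} = 2560000$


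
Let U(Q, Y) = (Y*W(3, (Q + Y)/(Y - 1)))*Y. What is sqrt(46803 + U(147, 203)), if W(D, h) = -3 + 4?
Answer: 2*sqrt(22003) ≈ 296.67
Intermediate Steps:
W(D, h) = 1
U(Q, Y) = Y**2 (U(Q, Y) = (Y*1)*Y = Y*Y = Y**2)
sqrt(46803 + U(147, 203)) = sqrt(46803 + 203**2) = sqrt(46803 + 41209) = sqrt(88012) = 2*sqrt(22003)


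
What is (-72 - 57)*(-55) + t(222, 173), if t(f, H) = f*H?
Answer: 45501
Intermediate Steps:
t(f, H) = H*f
(-72 - 57)*(-55) + t(222, 173) = (-72 - 57)*(-55) + 173*222 = -129*(-55) + 38406 = 7095 + 38406 = 45501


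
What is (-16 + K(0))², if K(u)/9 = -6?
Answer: 4900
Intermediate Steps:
K(u) = -54 (K(u) = 9*(-6) = -54)
(-16 + K(0))² = (-16 - 54)² = (-70)² = 4900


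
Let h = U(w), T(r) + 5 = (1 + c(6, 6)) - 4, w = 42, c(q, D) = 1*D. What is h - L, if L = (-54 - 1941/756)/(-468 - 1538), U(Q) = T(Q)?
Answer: -1025279/505512 ≈ -2.0282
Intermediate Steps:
c(q, D) = D
T(r) = -2 (T(r) = -5 + ((1 + 6) - 4) = -5 + (7 - 4) = -5 + 3 = -2)
U(Q) = -2
h = -2
L = 14255/505512 (L = (-54 - 1941*1/756)/(-2006) = (-54 - 647/252)*(-1/2006) = -14255/252*(-1/2006) = 14255/505512 ≈ 0.028199)
h - L = -2 - 1*14255/505512 = -2 - 14255/505512 = -1025279/505512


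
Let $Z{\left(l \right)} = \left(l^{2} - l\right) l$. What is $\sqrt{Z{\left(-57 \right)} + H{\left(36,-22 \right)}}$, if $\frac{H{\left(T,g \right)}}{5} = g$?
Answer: $14 i \sqrt{962} \approx 434.23 i$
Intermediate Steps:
$H{\left(T,g \right)} = 5 g$
$Z{\left(l \right)} = l \left(l^{2} - l\right)$
$\sqrt{Z{\left(-57 \right)} + H{\left(36,-22 \right)}} = \sqrt{\left(-57\right)^{2} \left(-1 - 57\right) + 5 \left(-22\right)} = \sqrt{3249 \left(-58\right) - 110} = \sqrt{-188442 - 110} = \sqrt{-188552} = 14 i \sqrt{962}$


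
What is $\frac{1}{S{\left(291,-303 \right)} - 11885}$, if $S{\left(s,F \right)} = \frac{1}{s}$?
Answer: $- \frac{291}{3458534} \approx -8.414 \cdot 10^{-5}$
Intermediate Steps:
$\frac{1}{S{\left(291,-303 \right)} - 11885} = \frac{1}{\frac{1}{291} - 11885} = \frac{1}{- \frac{3458534}{291}} = - \frac{291}{3458534}$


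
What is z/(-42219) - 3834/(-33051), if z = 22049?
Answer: -188957951/465126723 ≈ -0.40625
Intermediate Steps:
z/(-42219) - 3834/(-33051) = 22049/(-42219) - 3834/(-33051) = 22049*(-1/42219) - 3834*(-1/33051) = -22049/42219 + 1278/11017 = -188957951/465126723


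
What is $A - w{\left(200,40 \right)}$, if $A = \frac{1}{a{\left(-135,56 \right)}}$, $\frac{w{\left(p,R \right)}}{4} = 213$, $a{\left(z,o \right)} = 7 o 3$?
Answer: $- \frac{1001951}{1176} \approx -852.0$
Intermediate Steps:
$a{\left(z,o \right)} = 21 o$
$w{\left(p,R \right)} = 852$ ($w{\left(p,R \right)} = 4 \cdot 213 = 852$)
$A = \frac{1}{1176}$ ($A = \frac{1}{21 \cdot 56} = \frac{1}{1176} \approx 0.00085034$)
$A - w{\left(200,40 \right)} = \frac{1}{1176} - 852 = - \frac{1001951}{1176}$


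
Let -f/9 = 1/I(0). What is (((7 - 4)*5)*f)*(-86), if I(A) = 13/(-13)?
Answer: -11610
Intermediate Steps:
I(A) = -1 (I(A) = 13*(-1/13) = -1)
f = 9 (f = -9/(-1) = -9*(-1) = 9)
(((7 - 4)*5)*f)*(-86) = (((7 - 4)*5)*9)*(-86) = ((3*5)*9)*(-86) = (15*9)*(-86) = 135*(-86) = -11610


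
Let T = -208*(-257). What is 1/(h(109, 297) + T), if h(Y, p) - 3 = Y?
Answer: 1/53568 ≈ 1.8668e-5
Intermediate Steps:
h(Y, p) = 3 + Y
T = 53456
1/(h(109, 297) + T) = 1/((3 + 109) + 53456) = 1/(112 + 53456) = 1/53568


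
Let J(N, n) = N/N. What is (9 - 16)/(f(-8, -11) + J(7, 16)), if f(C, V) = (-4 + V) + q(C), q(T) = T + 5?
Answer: 7/17 ≈ 0.41176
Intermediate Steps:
q(T) = 5 + T
J(N, n) = 1
f(C, V) = 1 + C + V (f(C, V) = (-4 + V) + (5 + C) = 1 + C + V)
(9 - 16)/(f(-8, -11) + J(7, 16)) = (9 - 16)/((1 - 8 - 11) + 1) = -7/(-18 + 1) = -7/(-17) = -7*(-1/17) = 7/17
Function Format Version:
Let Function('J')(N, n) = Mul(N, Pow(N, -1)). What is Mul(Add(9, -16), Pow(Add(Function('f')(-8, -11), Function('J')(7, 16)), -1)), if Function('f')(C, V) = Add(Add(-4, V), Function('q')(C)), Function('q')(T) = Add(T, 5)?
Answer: Rational(7, 17) ≈ 0.41176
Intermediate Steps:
Function('q')(T) = Add(5, T)
Function('J')(N, n) = 1
Function('f')(C, V) = Add(1, C, V) (Function('f')(C, V) = Add(Add(-4, V), Add(5, C)) = Add(1, C, V))
Mul(Add(9, -16), Pow(Add(Function('f')(-8, -11), Function('J')(7, 16)), -1)) = Mul(Add(9, -16), Pow(Add(Add(1, -8, -11), 1), -1)) = Mul(-7, Pow(Add(-18, 1), -1)) = Mul(-7, Pow(-17, -1)) = Mul(-7, Rational(-1, 17)) = Rational(7, 17)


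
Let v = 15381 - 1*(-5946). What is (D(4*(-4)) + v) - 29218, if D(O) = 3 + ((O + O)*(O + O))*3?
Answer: -4816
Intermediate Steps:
v = 21327 (v = 15381 + 5946 = 21327)
D(O) = 3 + 12*O² (D(O) = 3 + ((2*O)*(2*O))*3 = 3 + (4*O²)*3 = 3 + 12*O²)
(D(4*(-4)) + v) - 29218 = ((3 + 12*(4*(-4))²) + 21327) - 29218 = ((3 + 12*(-16)²) + 21327) - 29218 = ((3 + 12*256) + 21327) - 29218 = ((3 + 3072) + 21327) - 29218 = (3075 + 21327) - 29218 = 24402 - 29218 = -4816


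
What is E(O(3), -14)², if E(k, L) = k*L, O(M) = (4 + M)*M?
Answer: 86436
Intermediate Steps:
O(M) = M*(4 + M)
E(k, L) = L*k
E(O(3), -14)² = (-42*(4 + 3))² = (-42*7)² = (-14*21)² = (-294)² = 86436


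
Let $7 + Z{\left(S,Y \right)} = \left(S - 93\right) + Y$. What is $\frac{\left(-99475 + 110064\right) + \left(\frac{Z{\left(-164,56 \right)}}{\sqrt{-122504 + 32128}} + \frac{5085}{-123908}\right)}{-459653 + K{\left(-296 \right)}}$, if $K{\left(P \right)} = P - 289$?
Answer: $- \frac{1312056727}{57027170104} - \frac{2 i \sqrt{22594}}{199973411} \approx -0.023008 - 1.5033 \cdot 10^{-6} i$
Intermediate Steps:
$K{\left(P \right)} = -289 + P$
$Z{\left(S,Y \right)} = -100 + S + Y$ ($Z{\left(S,Y \right)} = -7 + \left(\left(S - 93\right) + Y\right) = -7 + \left(\left(-93 + S\right) + Y\right) = -7 + \left(-93 + S + Y\right) = -100 + S + Y$)
$\frac{\left(-99475 + 110064\right) + \left(\frac{Z{\left(-164,56 \right)}}{\sqrt{-122504 + 32128}} + \frac{5085}{-123908}\right)}{-459653 + K{\left(-296 \right)}} = \frac{\left(-99475 + 110064\right) + \left(\frac{-100 - 164 + 56}{\sqrt{-122504 + 32128}} + \frac{5085}{-123908}\right)}{-459653 - 585} = \frac{10589 + \left(- \frac{208}{\sqrt{-90376}} + 5085 \left(- \frac{1}{123908}\right)\right)}{-459653 - 585} = \frac{10589 - \left(\frac{5085}{123908} + \frac{208}{2 i \sqrt{22594}}\right)}{-460238} = \left(10589 - \left(\frac{5085}{123908} + 208 \left(- \frac{i \sqrt{22594}}{45188}\right)\right)\right) \left(- \frac{1}{460238}\right) = \left(10589 - \left(\frac{5085}{123908} - \frac{4 i \sqrt{22594}}{869}\right)\right) \left(- \frac{1}{460238}\right) = \left(\frac{1312056727}{123908} + \frac{4 i \sqrt{22594}}{869}\right) \left(- \frac{1}{460238}\right) = - \frac{1312056727}{57027170104} - \frac{2 i \sqrt{22594}}{199973411}$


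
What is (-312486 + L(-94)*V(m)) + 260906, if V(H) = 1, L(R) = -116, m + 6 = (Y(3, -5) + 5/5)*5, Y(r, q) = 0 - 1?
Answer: -51696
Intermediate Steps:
Y(r, q) = -1
m = -6 (m = -6 + (-1 + 5/5)*5 = -6 + (-1 + 5*(1/5))*5 = -6 + (-1 + 1)*5 = -6 + 0*5 = -6 + 0 = -6)
(-312486 + L(-94)*V(m)) + 260906 = (-312486 - 116*1) + 260906 = (-312486 - 116) + 260906 = -312602 + 260906 = -51696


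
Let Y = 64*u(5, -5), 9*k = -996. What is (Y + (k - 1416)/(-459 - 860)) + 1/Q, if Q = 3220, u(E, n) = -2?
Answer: -1616165563/12741540 ≈ -126.84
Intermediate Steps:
k = -332/3 (k = (⅑)*(-996) = -332/3 ≈ -110.67)
Y = -128 (Y = 64*(-2) = -128)
(Y + (k - 1416)/(-459 - 860)) + 1/Q = (-128 + (-332/3 - 1416)/(-459 - 860)) + 1/3220 = (-128 - 4580/3/(-1319)) + 1/3220 = (-128 - 4580/3*(-1/1319)) + 1/3220 = (-128 + 4580/3957) + 1/3220 = -501916/3957 + 1/3220 = -1616165563/12741540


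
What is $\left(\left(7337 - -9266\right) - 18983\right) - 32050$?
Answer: $-34430$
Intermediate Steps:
$\left(\left(7337 - -9266\right) - 18983\right) - 32050 = \left(\left(7337 + 9266\right) - 18983\right) - 32050 = \left(16603 - 18983\right) - 32050 = -2380 - 32050 = -34430$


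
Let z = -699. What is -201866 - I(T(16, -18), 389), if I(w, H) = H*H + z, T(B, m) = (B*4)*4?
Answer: -352488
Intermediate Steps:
T(B, m) = 16*B (T(B, m) = (4*B)*4 = 16*B)
I(w, H) = -699 + H² (I(w, H) = H*H - 699 = H² - 699 = -699 + H²)
-201866 - I(T(16, -18), 389) = -201866 - (-699 + 389²) = -201866 - (-699 + 151321) = -201866 - 1*150622 = -201866 - 150622 = -352488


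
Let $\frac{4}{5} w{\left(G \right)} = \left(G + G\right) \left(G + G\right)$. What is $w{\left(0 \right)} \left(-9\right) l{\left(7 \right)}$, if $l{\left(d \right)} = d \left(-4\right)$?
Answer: $0$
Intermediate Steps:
$l{\left(d \right)} = - 4 d$
$w{\left(G \right)} = 5 G^{2}$ ($w{\left(G \right)} = \frac{5 \left(G + G\right) \left(G + G\right)}{4} = \frac{5 \cdot 2 G 2 G}{4} = \frac{5 \cdot 4 G^{2}}{4} = 5 G^{2}$)
$w{\left(0 \right)} \left(-9\right) l{\left(7 \right)} = 5 \cdot 0^{2} \left(-9\right) \left(\left(-4\right) 7\right) = 5 \cdot 0 \left(-9\right) \left(-28\right) = 0 \left(-9\right) \left(-28\right) = 0 \left(-28\right) = 0$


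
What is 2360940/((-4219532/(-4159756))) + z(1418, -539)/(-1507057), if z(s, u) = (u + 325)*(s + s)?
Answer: 3700177597595543852/1589768809331 ≈ 2.3275e+6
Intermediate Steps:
z(s, u) = 2*s*(325 + u) (z(s, u) = (325 + u)*(2*s) = 2*s*(325 + u))
2360940/((-4219532/(-4159756))) + z(1418, -539)/(-1507057) = 2360940/((-4219532/(-4159756))) + (2*1418*(325 - 539))/(-1507057) = 2360940/((-4219532*(-1/4159756))) + (2*1418*(-214))*(-1/1507057) = 2360940/(1054883/1039939) - 606904*(-1/1507057) = 2360940*(1039939/1054883) + 606904/1507057 = 2455233582660/1054883 + 606904/1507057 = 3700177597595543852/1589768809331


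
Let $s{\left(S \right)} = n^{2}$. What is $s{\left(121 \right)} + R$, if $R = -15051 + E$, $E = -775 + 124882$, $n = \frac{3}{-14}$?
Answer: $\frac{21374985}{196} \approx 1.0906 \cdot 10^{5}$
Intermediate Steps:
$n = - \frac{3}{14}$ ($n = 3 \left(- \frac{1}{14}\right) = - \frac{3}{14} \approx -0.21429$)
$E = 124107$
$R = 109056$ ($R = -15051 + 124107 = 109056$)
$s{\left(S \right)} = \frac{9}{196}$ ($s{\left(S \right)} = \left(- \frac{3}{14}\right)^{2} = \frac{9}{196}$)
$s{\left(121 \right)} + R = \frac{9}{196} + 109056 = \frac{21374985}{196}$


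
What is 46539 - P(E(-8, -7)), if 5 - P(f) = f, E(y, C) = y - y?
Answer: 46534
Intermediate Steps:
E(y, C) = 0
P(f) = 5 - f
46539 - P(E(-8, -7)) = 46539 - (5 - 1*0) = 46539 - (5 + 0) = 46539 - 1*5 = 46539 - 5 = 46534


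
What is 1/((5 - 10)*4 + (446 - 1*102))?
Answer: 1/324 ≈ 0.0030864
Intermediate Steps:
1/((5 - 10)*4 + (446 - 1*102)) = 1/(-5*4 + (446 - 102)) = 1/(-20 + 344) = 1/324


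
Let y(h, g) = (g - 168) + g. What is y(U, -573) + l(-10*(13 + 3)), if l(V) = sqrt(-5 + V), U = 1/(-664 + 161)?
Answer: -1314 + I*sqrt(165) ≈ -1314.0 + 12.845*I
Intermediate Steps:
U = -1/503 (U = 1/(-503) = -1/503 ≈ -0.0019881)
y(h, g) = -168 + 2*g (y(h, g) = (-168 + g) + g = -168 + 2*g)
y(U, -573) + l(-10*(13 + 3)) = (-168 + 2*(-573)) + sqrt(-5 - 10*(13 + 3)) = (-168 - 1146) + sqrt(-5 - 10*16) = -1314 + sqrt(-5 - 160) = -1314 + sqrt(-165) = -1314 + I*sqrt(165)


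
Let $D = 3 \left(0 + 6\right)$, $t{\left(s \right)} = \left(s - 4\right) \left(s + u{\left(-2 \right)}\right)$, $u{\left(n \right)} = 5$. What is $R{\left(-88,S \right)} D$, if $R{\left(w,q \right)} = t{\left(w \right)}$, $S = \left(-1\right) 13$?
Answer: $137448$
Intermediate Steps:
$S = -13$
$t{\left(s \right)} = \left(-4 + s\right) \left(5 + s\right)$ ($t{\left(s \right)} = \left(s - 4\right) \left(s + 5\right) = \left(-4 + s\right) \left(5 + s\right)$)
$R{\left(w,q \right)} = -20 + w + w^{2}$
$D = 18$ ($D = 3 \cdot 6 = 18$)
$R{\left(-88,S \right)} D = \left(-20 - 88 + \left(-88\right)^{2}\right) 18 = \left(-20 - 88 + 7744\right) 18 = 7636 \cdot 18 = 137448$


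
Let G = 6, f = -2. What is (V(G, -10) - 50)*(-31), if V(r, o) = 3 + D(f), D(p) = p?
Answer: 1519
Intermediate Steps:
V(r, o) = 1 (V(r, o) = 3 - 2 = 1)
(V(G, -10) - 50)*(-31) = (1 - 50)*(-31) = -49*(-31) = 1519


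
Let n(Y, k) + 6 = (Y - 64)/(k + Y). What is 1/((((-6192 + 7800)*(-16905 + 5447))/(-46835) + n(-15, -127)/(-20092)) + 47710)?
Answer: 7860191320/378101857945503 ≈ 2.0789e-5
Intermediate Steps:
n(Y, k) = -6 + (-64 + Y)/(Y + k) (n(Y, k) = -6 + (Y - 64)/(k + Y) = -6 + (-64 + Y)/(Y + k))
1/((((-6192 + 7800)*(-16905 + 5447))/(-46835) + n(-15, -127)/(-20092)) + 47710) = 1/((((-6192 + 7800)*(-16905 + 5447))/(-46835) + ((-64 - 6*(-127) - 5*(-15))/(-15 - 127))/(-20092)) + 47710) = 1/(((1608*(-11458))*(-1/46835) + ((-64 + 762 + 75)/(-142))*(-1/20092)) + 47710) = 1/((-18424464*(-1/46835) - 1/142*773*(-1/20092)) + 47710) = 1/((1083792/2755 - 773/142*(-1/20092)) + 47710) = 1/((1083792/2755 + 773/2853064) + 47710) = 1/(3092130068303/7860191320 + 47710) = 1/(378101857945503/7860191320) = 7860191320/378101857945503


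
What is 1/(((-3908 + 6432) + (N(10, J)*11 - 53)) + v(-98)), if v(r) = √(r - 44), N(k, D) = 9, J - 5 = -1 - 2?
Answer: 1285/3302521 - I*√142/6605042 ≈ 0.0003891 - 1.8041e-6*I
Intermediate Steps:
J = 2 (J = 5 + (-1 - 2) = 5 - 3 = 2)
v(r) = √(-44 + r)
1/(((-3908 + 6432) + (N(10, J)*11 - 53)) + v(-98)) = 1/(((-3908 + 6432) + (9*11 - 53)) + √(-44 - 98)) = 1/((2524 + (99 - 53)) + √(-142)) = 1/((2524 + 46) + I*√142) = 1/(2570 + I*√142)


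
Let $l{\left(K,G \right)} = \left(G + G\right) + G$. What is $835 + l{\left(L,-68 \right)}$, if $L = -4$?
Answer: $631$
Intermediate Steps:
$l{\left(K,G \right)} = 3 G$ ($l{\left(K,G \right)} = 2 G + G = 3 G$)
$835 + l{\left(L,-68 \right)} = 835 + 3 \left(-68\right) = 835 - 204 = 631$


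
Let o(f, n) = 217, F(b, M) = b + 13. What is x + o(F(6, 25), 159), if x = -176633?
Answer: -176416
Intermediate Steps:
F(b, M) = 13 + b
x + o(F(6, 25), 159) = -176633 + 217 = -176416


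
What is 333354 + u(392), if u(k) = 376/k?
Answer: 16334393/49 ≈ 3.3336e+5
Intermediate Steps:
333354 + u(392) = 333354 + 376/392 = 333354 + 376*(1/392) = 333354 + 47/49 = 16334393/49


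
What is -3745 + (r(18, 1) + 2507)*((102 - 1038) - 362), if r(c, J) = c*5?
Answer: -3374651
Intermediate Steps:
r(c, J) = 5*c
-3745 + (r(18, 1) + 2507)*((102 - 1038) - 362) = -3745 + (5*18 + 2507)*((102 - 1038) - 362) = -3745 + (90 + 2507)*(-936 - 362) = -3745 + 2597*(-1298) = -3745 - 3370906 = -3374651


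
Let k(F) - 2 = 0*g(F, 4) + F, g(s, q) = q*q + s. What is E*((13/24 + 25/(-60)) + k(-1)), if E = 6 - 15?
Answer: -81/8 ≈ -10.125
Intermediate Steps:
E = -9
g(s, q) = s + q² (g(s, q) = q² + s = s + q²)
k(F) = 2 + F (k(F) = 2 + (0*(F + 4²) + F) = 2 + (0*(F + 16) + F) = 2 + (0*(16 + F) + F) = 2 + (0 + F) = 2 + F)
E*((13/24 + 25/(-60)) + k(-1)) = -9*((13/24 + 25/(-60)) + (2 - 1)) = -9*((13*(1/24) + 25*(-1/60)) + 1) = -9*((13/24 - 5/12) + 1) = -9*(⅛ + 1) = -9*9/8 = -81/8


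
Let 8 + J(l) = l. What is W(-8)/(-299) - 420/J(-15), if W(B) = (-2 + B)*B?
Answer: 5380/299 ≈ 17.993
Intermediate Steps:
W(B) = B*(-2 + B)
J(l) = -8 + l
W(-8)/(-299) - 420/J(-15) = -8*(-2 - 8)/(-299) - 420/(-8 - 15) = -8*(-10)*(-1/299) - 420/(-23) = 80*(-1/299) - 420*(-1/23) = -80/299 + 420/23 = 5380/299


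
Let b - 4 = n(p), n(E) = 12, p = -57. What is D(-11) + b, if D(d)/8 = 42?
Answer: 352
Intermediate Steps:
D(d) = 336 (D(d) = 8*42 = 336)
b = 16 (b = 4 + 12 = 16)
D(-11) + b = 336 + 16 = 352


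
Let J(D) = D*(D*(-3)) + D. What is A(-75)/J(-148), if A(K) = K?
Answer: 15/13172 ≈ 0.0011388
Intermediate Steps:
J(D) = D - 3*D² (J(D) = D*(-3*D) + D = -3*D² + D = D - 3*D²)
A(-75)/J(-148) = -75*(-1/(148*(1 - 3*(-148)))) = -75*(-1/(148*(1 + 444))) = -75/((-148*445)) = -75/(-65860) = -75*(-1/65860) = 15/13172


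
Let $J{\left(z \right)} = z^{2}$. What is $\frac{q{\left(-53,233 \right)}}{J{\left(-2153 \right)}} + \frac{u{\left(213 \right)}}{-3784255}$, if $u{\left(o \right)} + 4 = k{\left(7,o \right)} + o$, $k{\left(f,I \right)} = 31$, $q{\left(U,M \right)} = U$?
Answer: $- \frac{262612735}{3508313937059} \approx -7.4854 \cdot 10^{-5}$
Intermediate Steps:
$u{\left(o \right)} = 27 + o$ ($u{\left(o \right)} = -4 + \left(31 + o\right) = 27 + o$)
$\frac{q{\left(-53,233 \right)}}{J{\left(-2153 \right)}} + \frac{u{\left(213 \right)}}{-3784255} = - \frac{53}{\left(-2153\right)^{2}} + \frac{27 + 213}{-3784255} = - \frac{53}{4635409} + 240 \left(- \frac{1}{3784255}\right) = \left(-53\right) \frac{1}{4635409} - \frac{48}{756851} = - \frac{53}{4635409} - \frac{48}{756851} = - \frac{262612735}{3508313937059}$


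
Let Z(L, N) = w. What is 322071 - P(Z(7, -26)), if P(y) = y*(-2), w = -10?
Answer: 322051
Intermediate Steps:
Z(L, N) = -10
P(y) = -2*y
322071 - P(Z(7, -26)) = 322071 - (-2)*(-10) = 322071 - 1*20 = 322071 - 20 = 322051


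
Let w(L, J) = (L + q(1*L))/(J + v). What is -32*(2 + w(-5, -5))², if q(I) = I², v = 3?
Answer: -2048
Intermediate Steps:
w(L, J) = (L + L²)/(3 + J) (w(L, J) = (L + (1*L)²)/(J + 3) = (L + L²)/(3 + J))
-32*(2 + w(-5, -5))² = -32*(2 - 5*(1 - 5)/(3 - 5))² = -32*(2 - 5*(-4)/(-2))² = -32*(2 - 5*(-½)*(-4))² = -32*(2 - 10)² = -32*(-8)² = -32*64 = -2048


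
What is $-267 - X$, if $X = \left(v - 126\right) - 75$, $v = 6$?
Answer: $-72$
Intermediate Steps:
$X = -195$ ($X = \left(6 - 126\right) - 75 = -120 - 75 = -195$)
$-267 - X = -267 - -195 = -267 + 195 = -72$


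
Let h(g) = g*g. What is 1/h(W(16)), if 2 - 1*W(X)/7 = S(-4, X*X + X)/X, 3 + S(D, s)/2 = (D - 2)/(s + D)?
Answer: 1149184/318372649 ≈ 0.0036096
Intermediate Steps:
S(D, s) = -6 + 2*(-2 + D)/(D + s) (S(D, s) = -6 + 2*((D - 2)/(s + D)) = -6 + 2*((-2 + D)/(D + s)) = -6 + 2*(-2 + D)/(D + s))
W(X) = 14 - 14*(6 - 3*X - 3*X**2)/(X*(-4 + X + X**2)) (W(X) = 14 - 7*2*(-2 - 3*(X*X + X) - 2*(-4))/(-4 + (X*X + X))/X = 14 - 7*2*(-2 - 3*(X**2 + X) + 8)/(-4 + (X**2 + X))/X = 14 - 7*2*(-2 - 3*(X + X**2) + 8)/(-4 + (X + X**2))/X = 14 - 7*2*(-2 + (-3*X - 3*X**2) + 8)/(-4 + X + X**2)/X = 14 - 7*2*(6 - 3*X - 3*X**2)/(-4 + X + X**2)/X = 14 - 14*(6 - 3*X - 3*X**2)/(X*(-4 + X + X**2)))
h(g) = g**2
1/h(W(16)) = 1/((14*(-6 + 16**3 - 1*16 + 4*16**2)/(16*(-4 + 16 + 16**2)))**2) = 1/((14*(1/16)*(-6 + 4096 - 16 + 4*256)/(-4 + 16 + 256))**2) = 1/((14*(1/16)*(-6 + 4096 - 16 + 1024)/268)**2) = 1/((14*(1/16)*(1/268)*5098)**2) = 1/((17843/1072)**2) = 1/(318372649/1149184) = 1149184/318372649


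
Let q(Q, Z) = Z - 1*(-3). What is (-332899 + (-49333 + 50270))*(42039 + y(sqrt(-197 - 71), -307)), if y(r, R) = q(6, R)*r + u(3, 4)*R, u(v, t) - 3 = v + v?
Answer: -13038139512 + 201832896*I*sqrt(67) ≈ -1.3038e+10 + 1.6521e+9*I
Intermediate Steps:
q(Q, Z) = 3 + Z (q(Q, Z) = Z + 3 = 3 + Z)
u(v, t) = 3 + 2*v (u(v, t) = 3 + (v + v) = 3 + 2*v)
y(r, R) = 9*R + r*(3 + R) (y(r, R) = (3 + R)*r + (3 + 2*3)*R = r*(3 + R) + (3 + 6)*R = r*(3 + R) + 9*R = 9*R + r*(3 + R))
(-332899 + (-49333 + 50270))*(42039 + y(sqrt(-197 - 71), -307)) = (-332899 + (-49333 + 50270))*(42039 + (9*(-307) + sqrt(-197 - 71)*(3 - 307))) = (-332899 + 937)*(42039 + (-2763 + sqrt(-268)*(-304))) = -331962*(42039 + (-2763 + (2*I*sqrt(67))*(-304))) = -331962*(42039 + (-2763 - 608*I*sqrt(67))) = -331962*(39276 - 608*I*sqrt(67)) = -13038139512 + 201832896*I*sqrt(67)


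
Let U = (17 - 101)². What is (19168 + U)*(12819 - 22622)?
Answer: -257073872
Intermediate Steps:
U = 7056 (U = (-84)² = 7056)
(19168 + U)*(12819 - 22622) = (19168 + 7056)*(12819 - 22622) = 26224*(-9803) = -257073872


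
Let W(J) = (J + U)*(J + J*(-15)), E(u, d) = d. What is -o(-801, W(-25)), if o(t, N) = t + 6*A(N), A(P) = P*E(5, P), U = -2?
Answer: -535814199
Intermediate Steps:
A(P) = P² (A(P) = P*P = P²)
W(J) = -14*J*(-2 + J) (W(J) = (J - 2)*(J + J*(-15)) = (-2 + J)*(J - 15*J) = (-2 + J)*(-14*J) = -14*J*(-2 + J))
o(t, N) = t + 6*N²
-o(-801, W(-25)) = -(-801 + 6*(14*(-25)*(2 - 1*(-25)))²) = -(-801 + 6*(14*(-25)*(2 + 25))²) = -(-801 + 6*(14*(-25)*27)²) = -(-801 + 6*(-9450)²) = -(-801 + 6*89302500) = -(-801 + 535815000) = -1*535814199 = -535814199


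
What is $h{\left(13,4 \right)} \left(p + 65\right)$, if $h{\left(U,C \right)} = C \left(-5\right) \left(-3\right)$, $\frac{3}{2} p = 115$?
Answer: $8500$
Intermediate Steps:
$p = \frac{230}{3}$ ($p = \frac{2}{3} \cdot 115 = \frac{230}{3} \approx 76.667$)
$h{\left(U,C \right)} = 15 C$ ($h{\left(U,C \right)} = - 5 C \left(-3\right) = 15 C$)
$h{\left(13,4 \right)} \left(p + 65\right) = 15 \cdot 4 \left(\frac{230}{3} + 65\right) = 60 \cdot \frac{425}{3} = 8500$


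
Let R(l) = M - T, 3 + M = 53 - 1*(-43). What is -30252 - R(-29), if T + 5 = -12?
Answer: -30362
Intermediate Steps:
T = -17 (T = -5 - 12 = -17)
M = 93 (M = -3 + (53 - 1*(-43)) = -3 + (53 + 43) = -3 + 96 = 93)
R(l) = 110 (R(l) = 93 - 1*(-17) = 93 + 17 = 110)
-30252 - R(-29) = -30252 - 1*110 = -30252 - 110 = -30362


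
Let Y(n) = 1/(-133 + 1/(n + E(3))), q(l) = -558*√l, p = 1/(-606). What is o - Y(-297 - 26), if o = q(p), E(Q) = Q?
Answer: 320/42561 - 93*I*√606/101 ≈ 0.0075186 - 22.667*I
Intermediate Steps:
p = -1/606 ≈ -0.0016502
o = -93*I*√606/101 ≈ -22.667*I
Y(n) = 1/(-133 + 1/(3 + n)) (Y(n) = 1/(-133 + 1/(n + 3)) = 1/(-133 + 1/(3 + n)))
o - Y(-297 - 26) = -93*I*√606/101 - (-3 - (-297 - 26))/(398 + 133*(-297 - 26)) = -93*I*√606/101 - (-3 - 1*(-323))/(398 + 133*(-323)) = -93*I*√606/101 - (-3 + 323)/(398 - 42959) = -93*I*√606/101 - 320/(-42561) = -93*I*√606/101 - (-1)*320/42561 = -93*I*√606/101 - 1*(-320/42561) = -93*I*√606/101 + 320/42561 = 320/42561 - 93*I*√606/101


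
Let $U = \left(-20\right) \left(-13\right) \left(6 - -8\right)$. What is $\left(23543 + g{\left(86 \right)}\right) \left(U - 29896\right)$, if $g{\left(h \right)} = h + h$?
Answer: $-622661040$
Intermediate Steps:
$U = 3640$ ($U = 260 \left(6 + 8\right) = 260 \cdot 14 = 3640$)
$g{\left(h \right)} = 2 h$
$\left(23543 + g{\left(86 \right)}\right) \left(U - 29896\right) = \left(23543 + 2 \cdot 86\right) \left(3640 - 29896\right) = \left(23543 + 172\right) \left(-26256\right) = 23715 \left(-26256\right) = -622661040$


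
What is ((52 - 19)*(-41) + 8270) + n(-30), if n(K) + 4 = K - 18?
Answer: 6865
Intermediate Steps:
n(K) = -22 + K (n(K) = -4 + (K - 18) = -4 + (-18 + K) = -22 + K)
((52 - 19)*(-41) + 8270) + n(-30) = ((52 - 19)*(-41) + 8270) + (-22 - 30) = (33*(-41) + 8270) - 52 = (-1353 + 8270) - 52 = 6917 - 52 = 6865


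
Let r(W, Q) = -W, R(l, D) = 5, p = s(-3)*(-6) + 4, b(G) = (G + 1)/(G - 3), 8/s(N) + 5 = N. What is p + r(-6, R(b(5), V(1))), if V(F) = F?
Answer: 16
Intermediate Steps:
s(N) = 8/(-5 + N)
b(G) = (1 + G)/(-3 + G)
p = 10 (p = (8/(-5 - 3))*(-6) + 4 = (8/(-8))*(-6) + 4 = (8*(-⅛))*(-6) + 4 = -1*(-6) + 4 = 6 + 4 = 10)
p + r(-6, R(b(5), V(1))) = 10 - 1*(-6) = 10 + 6 = 16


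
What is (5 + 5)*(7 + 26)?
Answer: 330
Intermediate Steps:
(5 + 5)*(7 + 26) = 10*33 = 330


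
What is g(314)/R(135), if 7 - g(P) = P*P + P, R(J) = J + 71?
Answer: -98903/206 ≈ -480.11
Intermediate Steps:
R(J) = 71 + J
g(P) = 7 - P - P² (g(P) = 7 - (P*P + P) = 7 - (P² + P) = 7 - (P + P²) = 7 + (-P - P²) = 7 - P - P²)
g(314)/R(135) = (7 - 1*314 - 1*314²)/(71 + 135) = (7 - 314 - 1*98596)/206 = (7 - 314 - 98596)*(1/206) = -98903*1/206 = -98903/206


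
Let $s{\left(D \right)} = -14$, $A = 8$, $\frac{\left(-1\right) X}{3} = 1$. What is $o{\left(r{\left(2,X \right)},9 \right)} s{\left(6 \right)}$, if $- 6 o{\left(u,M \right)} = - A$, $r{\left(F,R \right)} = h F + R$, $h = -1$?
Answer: $- \frac{56}{3} \approx -18.667$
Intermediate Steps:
$X = -3$ ($X = \left(-3\right) 1 = -3$)
$r{\left(F,R \right)} = R - F$ ($r{\left(F,R \right)} = - F + R = R - F$)
$o{\left(u,M \right)} = \frac{4}{3}$ ($o{\left(u,M \right)} = - \frac{\left(-1\right) 8}{6} = \left(- \frac{1}{6}\right) \left(-8\right) = \frac{4}{3}$)
$o{\left(r{\left(2,X \right)},9 \right)} s{\left(6 \right)} = \frac{4}{3} \left(-14\right) = - \frac{56}{3}$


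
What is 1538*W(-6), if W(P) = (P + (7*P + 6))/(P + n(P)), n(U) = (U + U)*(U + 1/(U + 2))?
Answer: -21532/23 ≈ -936.17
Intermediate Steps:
n(U) = 2*U*(U + 1/(2 + U)) (n(U) = (2*U)*(U + 1/(2 + U)) = 2*U*(U + 1/(2 + U)))
W(P) = (6 + 8*P)/(P + 2*P*(1 + P² + 2*P)/(2 + P)) (W(P) = (P + (7*P + 6))/(P + 2*P*(1 + P² + 2*P)/(2 + P)) = (P + (6 + 7*P))/(P + 2*P*(1 + P² + 2*P)/(2 + P)) = (6 + 8*P)/(P + 2*P*(1 + P² + 2*P)/(2 + P)))
1538*W(-6) = 1538*(2*(2 - 6)*(3 + 4*(-6))/(-6*(4 + 2*(-6)² + 5*(-6)))) = 1538*(2*(-⅙)*(-4)*(3 - 24)/(4 + 2*36 - 30)) = 1538*(2*(-⅙)*(-4)*(-21)/(4 + 72 - 30)) = 1538*(2*(-⅙)*(-4)*(-21)/46) = 1538*(2*(-⅙)*(1/46)*(-4)*(-21)) = 1538*(-14/23) = -21532/23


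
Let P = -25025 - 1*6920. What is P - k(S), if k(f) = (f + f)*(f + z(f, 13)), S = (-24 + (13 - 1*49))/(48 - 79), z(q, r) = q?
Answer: -30713545/961 ≈ -31960.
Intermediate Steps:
S = 60/31 (S = (-24 + (13 - 49))/(-31) = (-24 - 36)*(-1/31) = -60*(-1/31) = 60/31 ≈ 1.9355)
k(f) = 4*f**2 (k(f) = (f + f)*(f + f) = (2*f)*(2*f) = 4*f**2)
P = -31945 (P = -25025 - 6920 = -31945)
P - k(S) = -31945 - 4*(60/31)**2 = -31945 - 4*3600/961 = -31945 - 1*14400/961 = -31945 - 14400/961 = -30713545/961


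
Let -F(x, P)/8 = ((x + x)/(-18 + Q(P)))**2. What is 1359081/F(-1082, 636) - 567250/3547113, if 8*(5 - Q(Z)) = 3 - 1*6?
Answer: -50537185273115753/8504709774974976 ≈ -5.9423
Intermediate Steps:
Q(Z) = 43/8 (Q(Z) = 5 - (3 - 1*6)/8 = 5 - (3 - 6)/8 = 5 - 1/8*(-3) = 5 + 3/8 = 43/8)
F(x, P) = -2048*x**2/10201 (F(x, P) = -8*(x + x)**2/(-18 + 43/8)**2 = -8*256*x**2/10201 = -2048*x**2/10201)
1359081/F(-1082, 636) - 567250/3547113 = 1359081/((-2048/10201*(-1082)**2)) - 567250/3547113 = 1359081/((-2048/10201*1170724)) - 567250*1/3547113 = 1359081/(-2397642752/10201) - 567250/3547113 = 1359081*(-10201/2397642752) - 567250/3547113 = -13863985281/2397642752 - 567250/3547113 = -50537185273115753/8504709774974976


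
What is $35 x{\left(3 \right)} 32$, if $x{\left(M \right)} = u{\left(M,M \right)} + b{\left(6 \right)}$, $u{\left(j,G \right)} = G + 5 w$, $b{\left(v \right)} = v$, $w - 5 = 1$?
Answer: $43680$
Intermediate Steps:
$w = 6$ ($w = 5 + 1 = 6$)
$u{\left(j,G \right)} = 30 + G$ ($u{\left(j,G \right)} = G + 5 \cdot 6 = G + 30 = 30 + G$)
$x{\left(M \right)} = 36 + M$ ($x{\left(M \right)} = \left(30 + M\right) + 6 = 36 + M$)
$35 x{\left(3 \right)} 32 = 35 \left(36 + 3\right) 32 = 35 \cdot 39 \cdot 32 = 1365 \cdot 32 = 43680$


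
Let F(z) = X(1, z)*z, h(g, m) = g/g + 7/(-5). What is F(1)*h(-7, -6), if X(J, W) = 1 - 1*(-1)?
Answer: -4/5 ≈ -0.80000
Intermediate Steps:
h(g, m) = -2/5 (h(g, m) = 1 + 7*(-1/5) = 1 - 7/5 = -2/5)
X(J, W) = 2 (X(J, W) = 1 + 1 = 2)
F(z) = 2*z
F(1)*h(-7, -6) = (2*1)*(-2/5) = 2*(-2/5) = -4/5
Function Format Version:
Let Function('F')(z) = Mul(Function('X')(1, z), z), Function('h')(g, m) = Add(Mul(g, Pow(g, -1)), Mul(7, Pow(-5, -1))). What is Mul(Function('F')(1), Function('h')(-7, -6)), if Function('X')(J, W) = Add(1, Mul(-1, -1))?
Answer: Rational(-4, 5) ≈ -0.80000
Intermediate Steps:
Function('h')(g, m) = Rational(-2, 5) (Function('h')(g, m) = Add(1, Mul(7, Rational(-1, 5))) = Add(1, Rational(-7, 5)) = Rational(-2, 5))
Function('X')(J, W) = 2 (Function('X')(J, W) = Add(1, 1) = 2)
Function('F')(z) = Mul(2, z)
Mul(Function('F')(1), Function('h')(-7, -6)) = Mul(Mul(2, 1), Rational(-2, 5)) = Mul(2, Rational(-2, 5)) = Rational(-4, 5)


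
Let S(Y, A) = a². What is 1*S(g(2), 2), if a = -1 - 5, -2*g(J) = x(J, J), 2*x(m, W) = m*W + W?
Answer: 36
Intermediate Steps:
x(m, W) = W/2 + W*m/2 (x(m, W) = (m*W + W)/2 = (W*m + W)/2 = (W + W*m)/2 = W/2 + W*m/2)
g(J) = -J*(1 + J)/4
a = -6
S(Y, A) = 36 (S(Y, A) = (-6)² = 36)
1*S(g(2), 2) = 1*36 = 36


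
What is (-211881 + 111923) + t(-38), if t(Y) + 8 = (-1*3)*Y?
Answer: -99852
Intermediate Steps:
t(Y) = -8 - 3*Y (t(Y) = -8 + (-1*3)*Y = -8 - 3*Y)
(-211881 + 111923) + t(-38) = (-211881 + 111923) + (-8 - 3*(-38)) = -99958 + (-8 + 114) = -99958 + 106 = -99852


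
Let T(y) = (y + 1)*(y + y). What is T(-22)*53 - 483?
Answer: 48489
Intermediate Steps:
T(y) = 2*y*(1 + y) (T(y) = (1 + y)*(2*y) = 2*y*(1 + y))
T(-22)*53 - 483 = (2*(-22)*(1 - 22))*53 - 483 = (2*(-22)*(-21))*53 - 483 = 924*53 - 483 = 48972 - 483 = 48489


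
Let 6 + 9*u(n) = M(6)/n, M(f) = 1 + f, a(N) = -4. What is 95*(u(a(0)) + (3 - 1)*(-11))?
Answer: -78185/36 ≈ -2171.8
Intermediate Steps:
u(n) = -⅔ + 7/(9*n) (u(n) = -⅔ + ((1 + 6)/n)/9 = -⅔ + (7/n)/9 = -⅔ + 7/(9*n))
95*(u(a(0)) + (3 - 1)*(-11)) = 95*((⅑)*(7 - 6*(-4))/(-4) + (3 - 1)*(-11)) = 95*((⅑)*(-¼)*(7 + 24) + 2*(-11)) = 95*((⅑)*(-¼)*31 - 22) = 95*(-31/36 - 22) = 95*(-823/36) = -78185/36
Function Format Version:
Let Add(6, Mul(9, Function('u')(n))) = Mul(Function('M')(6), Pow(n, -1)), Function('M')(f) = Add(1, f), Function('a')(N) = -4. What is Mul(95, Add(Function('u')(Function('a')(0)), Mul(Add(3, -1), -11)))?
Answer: Rational(-78185, 36) ≈ -2171.8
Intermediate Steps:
Function('u')(n) = Add(Rational(-2, 3), Mul(Rational(7, 9), Pow(n, -1))) (Function('u')(n) = Add(Rational(-2, 3), Mul(Rational(1, 9), Mul(Add(1, 6), Pow(n, -1)))) = Add(Rational(-2, 3), Mul(Rational(1, 9), Mul(7, Pow(n, -1)))) = Add(Rational(-2, 3), Mul(Rational(7, 9), Pow(n, -1))))
Mul(95, Add(Function('u')(Function('a')(0)), Mul(Add(3, -1), -11))) = Mul(95, Add(Mul(Rational(1, 9), Pow(-4, -1), Add(7, Mul(-6, -4))), Mul(Add(3, -1), -11))) = Mul(95, Add(Mul(Rational(1, 9), Rational(-1, 4), Add(7, 24)), Mul(2, -11))) = Mul(95, Add(Mul(Rational(1, 9), Rational(-1, 4), 31), -22)) = Mul(95, Add(Rational(-31, 36), -22)) = Mul(95, Rational(-823, 36)) = Rational(-78185, 36)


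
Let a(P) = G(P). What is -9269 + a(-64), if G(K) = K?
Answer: -9333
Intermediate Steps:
a(P) = P
-9269 + a(-64) = -9269 - 64 = -9333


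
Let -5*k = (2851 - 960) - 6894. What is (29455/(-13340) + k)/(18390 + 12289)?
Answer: 13318549/409257860 ≈ 0.032543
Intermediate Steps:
k = 5003/5 (k = -((2851 - 960) - 6894)/5 = -(1891 - 6894)/5 = -⅕*(-5003) = 5003/5 ≈ 1000.6)
(29455/(-13340) + k)/(18390 + 12289) = (29455/(-13340) + 5003/5)/(18390 + 12289) = (29455*(-1/13340) + 5003/5)/30679 = (-5891/2668 + 5003/5)*(1/30679) = (13318549/13340)*(1/30679) = 13318549/409257860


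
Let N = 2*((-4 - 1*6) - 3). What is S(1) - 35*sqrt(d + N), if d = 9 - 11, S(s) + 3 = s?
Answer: -2 - 70*I*sqrt(7) ≈ -2.0 - 185.2*I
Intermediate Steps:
S(s) = -3 + s
d = -2
N = -26 (N = 2*((-4 - 6) - 3) = 2*(-10 - 3) = 2*(-13) = -26)
S(1) - 35*sqrt(d + N) = (-3 + 1) - 35*sqrt(-2 - 26) = -2 - 70*I*sqrt(7)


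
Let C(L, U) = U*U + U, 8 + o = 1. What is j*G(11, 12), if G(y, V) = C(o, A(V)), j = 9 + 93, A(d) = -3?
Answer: 612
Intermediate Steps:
o = -7 (o = -8 + 1 = -7)
j = 102
C(L, U) = U + U² (C(L, U) = U² + U = U + U²)
G(y, V) = 6 (G(y, V) = -3*(1 - 3) = -3*(-2) = 6)
j*G(11, 12) = 102*6 = 612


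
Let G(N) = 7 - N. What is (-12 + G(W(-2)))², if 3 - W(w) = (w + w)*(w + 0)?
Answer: 0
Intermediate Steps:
W(w) = 3 - 2*w² (W(w) = 3 - (w + w)*(w + 0) = 3 - 2*w*w = 3 - 2*w²)
(-12 + G(W(-2)))² = (-12 + (7 - (3 - 2*(-2)²)))² = (-12 + (7 - (3 - 2*4)))² = (-12 + (7 - (3 - 8)))² = (-12 + (7 - 1*(-5)))² = (-12 + (7 + 5))² = (-12 + 12)² = 0² = 0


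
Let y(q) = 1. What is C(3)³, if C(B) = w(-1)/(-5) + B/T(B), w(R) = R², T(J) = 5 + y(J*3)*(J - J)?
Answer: 8/125 ≈ 0.064000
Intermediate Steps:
T(J) = 5 (T(J) = 5 + 1*(J - J) = 5 + 1*0 = 5 + 0 = 5)
C(B) = -⅕ + B/5 (C(B) = (-1)²/(-5) + B/5 = 1*(-⅕) + B*(⅕) = -⅕ + B/5)
C(3)³ = (-⅕ + (⅕)*3)³ = (-⅕ + ⅗)³ = (⅖)³ = 8/125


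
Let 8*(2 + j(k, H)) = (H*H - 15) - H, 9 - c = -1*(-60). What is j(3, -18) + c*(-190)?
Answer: 77831/8 ≈ 9728.9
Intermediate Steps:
c = -51 (c = 9 - (-1)*(-60) = 9 - 1*60 = 9 - 60 = -51)
j(k, H) = -31/8 - H/8 + H²/8 (j(k, H) = -2 + ((H*H - 15) - H)/8 = -2 + ((H² - 15) - H)/8 = -2 + ((-15 + H²) - H)/8 = -2 + (-15 + H² - H)/8 = -2 + (-15/8 - H/8 + H²/8) = -31/8 - H/8 + H²/8)
j(3, -18) + c*(-190) = (-31/8 - ⅛*(-18) + (⅛)*(-18)²) - 51*(-190) = (-31/8 + 9/4 + (⅛)*324) + 9690 = (-31/8 + 9/4 + 81/2) + 9690 = 311/8 + 9690 = 77831/8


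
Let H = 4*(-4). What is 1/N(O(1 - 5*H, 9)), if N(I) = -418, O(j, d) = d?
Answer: -1/418 ≈ -0.0023923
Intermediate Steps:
H = -16
1/N(O(1 - 5*H, 9)) = 1/(-418) = -1/418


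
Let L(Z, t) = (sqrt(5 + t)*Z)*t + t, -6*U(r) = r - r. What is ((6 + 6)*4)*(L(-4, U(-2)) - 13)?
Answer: -624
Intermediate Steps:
U(r) = 0 (U(r) = -(r - r)/6 = -1/6*0 = 0)
L(Z, t) = t + Z*t*sqrt(5 + t) (L(Z, t) = (Z*sqrt(5 + t))*t + t = Z*t*sqrt(5 + t) + t = t + Z*t*sqrt(5 + t))
((6 + 6)*4)*(L(-4, U(-2)) - 13) = ((6 + 6)*4)*(0*(1 - 4*sqrt(5 + 0)) - 13) = (12*4)*(0*(1 - 4*sqrt(5)) - 13) = 48*(0 - 13) = 48*(-13) = -624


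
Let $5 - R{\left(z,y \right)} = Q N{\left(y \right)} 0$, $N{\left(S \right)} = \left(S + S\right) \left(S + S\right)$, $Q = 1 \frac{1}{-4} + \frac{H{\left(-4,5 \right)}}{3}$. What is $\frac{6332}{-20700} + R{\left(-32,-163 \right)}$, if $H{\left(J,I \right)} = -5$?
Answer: $\frac{24292}{5175} \approx 4.6941$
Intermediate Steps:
$Q = - \frac{23}{12}$ ($Q = 1 \frac{1}{-4} - \frac{5}{3} = 1 \left(- \frac{1}{4}\right) - \frac{5}{3} = - \frac{1}{4} - \frac{5}{3} = - \frac{23}{12} \approx -1.9167$)
$N{\left(S \right)} = 4 S^{2}$ ($N{\left(S \right)} = 2 S 2 S = 4 S^{2}$)
$R{\left(z,y \right)} = 5$ ($R{\left(z,y \right)} = 5 - - \frac{23 \cdot 4 y^{2}}{12} \cdot 0 = 5 - - \frac{23 y^{2}}{3} \cdot 0 = 5 - 0 = 5 + 0 = 5$)
$\frac{6332}{-20700} + R{\left(-32,-163 \right)} = \frac{6332}{-20700} + 5 = 6332 \left(- \frac{1}{20700}\right) + 5 = - \frac{1583}{5175} + 5 = \frac{24292}{5175}$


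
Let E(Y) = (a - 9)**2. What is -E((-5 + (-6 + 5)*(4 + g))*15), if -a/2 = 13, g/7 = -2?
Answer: -1225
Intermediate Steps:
g = -14 (g = 7*(-2) = -14)
a = -26 (a = -2*13 = -26)
E(Y) = 1225 (E(Y) = (-26 - 9)**2 = (-35)**2 = 1225)
-E((-5 + (-6 + 5)*(4 + g))*15) = -1*1225 = -1225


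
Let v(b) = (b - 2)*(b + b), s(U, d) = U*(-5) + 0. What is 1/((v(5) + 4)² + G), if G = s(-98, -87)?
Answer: 1/1646 ≈ 0.00060753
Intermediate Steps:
s(U, d) = -5*U (s(U, d) = -5*U + 0 = -5*U)
G = 490 (G = -5*(-98) = 490)
v(b) = 2*b*(-2 + b) (v(b) = (-2 + b)*(2*b) = 2*b*(-2 + b))
1/((v(5) + 4)² + G) = 1/((2*5*(-2 + 5) + 4)² + 490) = 1/((2*5*3 + 4)² + 490) = 1/((30 + 4)² + 490) = 1/(34² + 490) = 1/(1156 + 490) = 1/1646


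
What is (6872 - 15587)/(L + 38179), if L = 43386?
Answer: -1743/16313 ≈ -0.10685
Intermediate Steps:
(6872 - 15587)/(L + 38179) = (6872 - 15587)/(43386 + 38179) = -8715/81565 = -8715*1/81565 = -1743/16313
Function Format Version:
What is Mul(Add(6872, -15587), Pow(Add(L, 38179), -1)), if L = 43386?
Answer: Rational(-1743, 16313) ≈ -0.10685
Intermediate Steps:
Mul(Add(6872, -15587), Pow(Add(L, 38179), -1)) = Mul(Add(6872, -15587), Pow(Add(43386, 38179), -1)) = Mul(-8715, Pow(81565, -1)) = Mul(-8715, Rational(1, 81565)) = Rational(-1743, 16313)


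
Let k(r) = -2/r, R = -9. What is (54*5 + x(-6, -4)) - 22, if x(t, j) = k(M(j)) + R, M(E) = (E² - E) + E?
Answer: 1911/8 ≈ 238.88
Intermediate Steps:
M(E) = E²
x(t, j) = -9 - 2/j² (x(t, j) = -2/j² - 9 = -9 - 2/j²)
(54*5 + x(-6, -4)) - 22 = (54*5 + (-9 - 2/(-4)²)) - 22 = (270 + (-9 - 2*1/16)) - 22 = (270 + (-9 - ⅛)) - 22 = (270 - 73/8) - 22 = 2087/8 - 22 = 1911/8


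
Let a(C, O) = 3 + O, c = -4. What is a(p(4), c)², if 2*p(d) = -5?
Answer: 1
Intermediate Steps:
p(d) = -5/2 (p(d) = (½)*(-5) = -5/2)
a(p(4), c)² = (3 - 4)² = (-1)² = 1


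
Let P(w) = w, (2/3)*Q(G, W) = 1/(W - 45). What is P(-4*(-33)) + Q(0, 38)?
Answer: 1845/14 ≈ 131.79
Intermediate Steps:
Q(G, W) = 3/(2*(-45 + W)) (Q(G, W) = 3/(2*(W - 45)) = 3/(2*(-45 + W)))
P(-4*(-33)) + Q(0, 38) = -4*(-33) + 3/(2*(-45 + 38)) = 132 + (3/2)/(-7) = 132 + (3/2)*(-⅐) = 132 - 3/14 = 1845/14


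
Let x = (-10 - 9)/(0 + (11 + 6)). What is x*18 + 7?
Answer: -223/17 ≈ -13.118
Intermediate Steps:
x = -19/17 (x = -19/(0 + 17) = -19/17 ≈ -1.1176)
x*18 + 7 = -19/17*18 + 7 = -342/17 + 7 = -223/17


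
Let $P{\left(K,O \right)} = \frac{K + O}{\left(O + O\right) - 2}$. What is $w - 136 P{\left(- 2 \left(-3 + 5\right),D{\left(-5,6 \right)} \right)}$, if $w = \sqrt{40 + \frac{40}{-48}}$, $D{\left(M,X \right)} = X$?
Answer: $- \frac{136}{5} + \frac{\sqrt{1410}}{6} \approx -20.942$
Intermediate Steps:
$w = \frac{\sqrt{1410}}{6}$ ($w = \sqrt{40 + 40 \left(- \frac{1}{48}\right)} = \sqrt{40 - \frac{5}{6}} = \sqrt{\frac{235}{6}} = \frac{\sqrt{1410}}{6} \approx 6.2583$)
$P{\left(K,O \right)} = \frac{K + O}{-2 + 2 O}$ ($P{\left(K,O \right)} = \frac{K + O}{2 O - 2} = \frac{K + O}{-2 + 2 O}$)
$w - 136 P{\left(- 2 \left(-3 + 5\right),D{\left(-5,6 \right)} \right)} = \frac{\sqrt{1410}}{6} - 136 \frac{- 2 \left(-3 + 5\right) + 6}{2 \left(-1 + 6\right)} = \frac{\sqrt{1410}}{6} - 136 \frac{\left(-2\right) 2 + 6}{2 \cdot 5} = \frac{\sqrt{1410}}{6} - 136 \cdot \frac{1}{2} \cdot \frac{1}{5} \left(-4 + 6\right) = \frac{\sqrt{1410}}{6} - 136 \cdot \frac{1}{2} \cdot \frac{1}{5} \cdot 2 = \frac{\sqrt{1410}}{6} - \frac{136}{5} = - \frac{136}{5} + \frac{\sqrt{1410}}{6}$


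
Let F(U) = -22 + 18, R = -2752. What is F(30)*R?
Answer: 11008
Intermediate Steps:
F(U) = -4
F(30)*R = -4*(-2752) = 11008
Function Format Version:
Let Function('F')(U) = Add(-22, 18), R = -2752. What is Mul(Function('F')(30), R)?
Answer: 11008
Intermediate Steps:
Function('F')(U) = -4
Mul(Function('F')(30), R) = Mul(-4, -2752) = 11008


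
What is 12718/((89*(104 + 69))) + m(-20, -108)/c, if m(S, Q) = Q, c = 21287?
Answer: 269065190/327755939 ≈ 0.82093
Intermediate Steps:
12718/((89*(104 + 69))) + m(-20, -108)/c = 12718/((89*(104 + 69))) - 108/21287 = 12718/((89*173)) - 108*1/21287 = 12718/15397 - 108/21287 = 269065190/327755939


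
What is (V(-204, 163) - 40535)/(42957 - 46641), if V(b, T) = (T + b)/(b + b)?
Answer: 16538239/1503072 ≈ 11.003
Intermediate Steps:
V(b, T) = (T + b)/(2*b) (V(b, T) = (T + b)/((2*b)) = (T + b)*(1/(2*b)) = (T + b)/(2*b))
(V(-204, 163) - 40535)/(42957 - 46641) = ((1/2)*(163 - 204)/(-204) - 40535)/(42957 - 46641) = ((1/2)*(-1/204)*(-41) - 40535)/(-3684) = (41/408 - 40535)*(-1/3684) = -16538239/408*(-1/3684) = 16538239/1503072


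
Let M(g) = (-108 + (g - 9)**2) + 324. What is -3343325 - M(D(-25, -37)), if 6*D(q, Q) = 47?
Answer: -120367525/36 ≈ -3.3435e+6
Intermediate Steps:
D(q, Q) = 47/6 (D(q, Q) = (1/6)*47 = 47/6)
M(g) = 216 + (-9 + g)**2 (M(g) = (-108 + (-9 + g)**2) + 324 = 216 + (-9 + g)**2)
-3343325 - M(D(-25, -37)) = -3343325 - (216 + (-9 + 47/6)**2) = -3343325 - (216 + (-7/6)**2) = -3343325 - (216 + 49/36) = -3343325 - 1*7825/36 = -3343325 - 7825/36 = -120367525/36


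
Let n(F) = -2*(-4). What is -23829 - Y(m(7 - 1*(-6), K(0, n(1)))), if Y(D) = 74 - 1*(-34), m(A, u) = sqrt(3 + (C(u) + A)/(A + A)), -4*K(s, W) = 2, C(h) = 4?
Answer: -23937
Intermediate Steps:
n(F) = 8
K(s, W) = -1/2 (K(s, W) = -1/4*2 = -1/2)
m(A, u) = sqrt(3 + (4 + A)/(2*A)) (m(A, u) = sqrt(3 + (4 + A)/(A + A)) = sqrt(3 + (4 + A)/((2*A))) = sqrt(3 + (4 + A)*(1/(2*A))) = sqrt(3 + (4 + A)/(2*A)))
Y(D) = 108 (Y(D) = 74 + 34 = 108)
-23829 - Y(m(7 - 1*(-6), K(0, n(1)))) = -23829 - 1*108 = -23829 - 108 = -23937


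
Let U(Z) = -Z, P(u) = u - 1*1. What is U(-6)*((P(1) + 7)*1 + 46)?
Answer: 318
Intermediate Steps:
P(u) = -1 + u (P(u) = u - 1 = -1 + u)
U(-6)*((P(1) + 7)*1 + 46) = (-1*(-6))*(((-1 + 1) + 7)*1 + 46) = 6*((0 + 7)*1 + 46) = 6*(7*1 + 46) = 6*(7 + 46) = 6*53 = 318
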